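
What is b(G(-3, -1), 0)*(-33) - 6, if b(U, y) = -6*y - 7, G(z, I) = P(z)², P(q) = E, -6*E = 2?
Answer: 225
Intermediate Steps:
E = -⅓ (E = -⅙*2 = -⅓ ≈ -0.33333)
P(q) = -⅓
G(z, I) = ⅑ (G(z, I) = (-⅓)² = ⅑)
b(U, y) = -7 - 6*y
b(G(-3, -1), 0)*(-33) - 6 = (-7 - 6*0)*(-33) - 6 = (-7 + 0)*(-33) - 6 = -7*(-33) - 6 = 231 - 6 = 225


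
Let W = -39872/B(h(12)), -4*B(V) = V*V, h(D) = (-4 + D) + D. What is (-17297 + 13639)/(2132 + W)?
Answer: -45725/31634 ≈ -1.4454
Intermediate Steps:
h(D) = -4 + 2*D
B(V) = -V**2/4 (B(V) = -V*V/4 = -V**2/4)
W = 9968/25 (W = -39872*(-4/(-4 + 2*12)**2) = -39872*(-4/(-4 + 24)**2) = -39872/((-1/4*20**2)) = -39872/((-1/4*400)) = -39872/(-100) = -39872*(-1/100) = 9968/25 ≈ 398.72)
(-17297 + 13639)/(2132 + W) = (-17297 + 13639)/(2132 + 9968/25) = -3658/63268/25 = -3658*25/63268 = -45725/31634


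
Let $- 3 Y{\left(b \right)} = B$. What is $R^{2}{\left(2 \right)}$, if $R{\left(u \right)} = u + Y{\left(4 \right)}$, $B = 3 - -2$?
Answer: $\frac{1}{9} \approx 0.11111$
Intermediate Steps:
$B = 5$ ($B = 3 + 2 = 5$)
$Y{\left(b \right)} = - \frac{5}{3}$ ($Y{\left(b \right)} = \left(- \frac{1}{3}\right) 5 = - \frac{5}{3}$)
$R{\left(u \right)} = - \frac{5}{3} + u$ ($R{\left(u \right)} = u - \frac{5}{3} = - \frac{5}{3} + u$)
$R^{2}{\left(2 \right)} = \left(- \frac{5}{3} + 2\right)^{2} = \left(\frac{1}{3}\right)^{2} = \frac{1}{9}$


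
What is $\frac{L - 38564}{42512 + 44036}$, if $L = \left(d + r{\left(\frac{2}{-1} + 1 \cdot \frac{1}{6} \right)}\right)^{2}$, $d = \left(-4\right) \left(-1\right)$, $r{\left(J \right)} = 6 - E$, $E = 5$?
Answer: $- \frac{38539}{86548} \approx -0.44529$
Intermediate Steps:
$r{\left(J \right)} = 1$ ($r{\left(J \right)} = 6 - 5 = 1$)
$d = 4$
$L = 25$ ($L = \left(4 + 1\right)^{2} = 5^{2} = 25$)
$\frac{L - 38564}{42512 + 44036} = \frac{25 - 38564}{42512 + 44036} = - \frac{38539}{86548}$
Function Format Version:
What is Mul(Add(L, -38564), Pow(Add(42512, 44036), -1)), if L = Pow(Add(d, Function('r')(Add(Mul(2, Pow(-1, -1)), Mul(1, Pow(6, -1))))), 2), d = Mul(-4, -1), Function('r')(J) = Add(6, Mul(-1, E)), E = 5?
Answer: Rational(-38539, 86548) ≈ -0.44529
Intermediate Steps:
Function('r')(J) = 1 (Function('r')(J) = Add(6, Mul(-1, 5)) = Add(6, -5) = 1)
d = 4
L = 25 (L = Pow(Add(4, 1), 2) = Pow(5, 2) = 25)
Mul(Add(L, -38564), Pow(Add(42512, 44036), -1)) = Mul(Add(25, -38564), Pow(Add(42512, 44036), -1)) = Mul(-38539, Pow(86548, -1)) = Mul(-38539, Rational(1, 86548)) = Rational(-38539, 86548)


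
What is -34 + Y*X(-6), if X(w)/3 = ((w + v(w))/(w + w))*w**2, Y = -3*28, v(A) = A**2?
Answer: 22646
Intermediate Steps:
Y = -84
X(w) = 3*w*(w + w**2)/2 (X(w) = 3*(((w + w**2)/(w + w))*w**2) = 3*(((w + w**2)/((2*w)))*w**2) = 3*(((w + w**2)*(1/(2*w)))*w**2) = 3*(((w + w**2)/(2*w))*w**2) = 3*(w*(w + w**2)/2) = 3*w*(w + w**2)/2)
-34 + Y*X(-6) = -34 - 126*(-6)**2*(1 - 6) = -34 - 126*36*(-5) = -34 - 84*(-270) = -34 + 22680 = 22646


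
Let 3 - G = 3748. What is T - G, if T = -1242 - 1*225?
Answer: 2278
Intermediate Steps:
G = -3745 (G = 3 - 1*3748 = 3 - 3748 = -3745)
T = -1467 (T = -1242 - 225 = -1467)
T - G = -1467 - 1*(-3745) = -1467 + 3745 = 2278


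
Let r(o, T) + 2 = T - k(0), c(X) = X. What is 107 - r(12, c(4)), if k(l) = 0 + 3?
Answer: 108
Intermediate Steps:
k(l) = 3
r(o, T) = -5 + T (r(o, T) = -2 + (T - 1*3) = -2 + (T - 3) = -2 + (-3 + T) = -5 + T)
107 - r(12, c(4)) = 107 - (-5 + 4) = 107 - 1*(-1) = 107 + 1 = 108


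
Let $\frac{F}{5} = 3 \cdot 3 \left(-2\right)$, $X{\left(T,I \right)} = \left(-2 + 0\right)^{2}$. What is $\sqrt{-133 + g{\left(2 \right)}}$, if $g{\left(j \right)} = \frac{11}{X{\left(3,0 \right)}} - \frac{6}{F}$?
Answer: $\frac{i \sqrt{117165}}{30} \approx 11.41 i$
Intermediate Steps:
$X{\left(T,I \right)} = 4$ ($X{\left(T,I \right)} = \left(-2\right)^{2} = 4$)
$F = -90$ ($F = 5 \cdot 3 \cdot 3 \left(-2\right) = 5 \cdot 9 \left(-2\right) = 5 \left(-18\right) = -90$)
$g{\left(j \right)} = \frac{169}{60}$ ($g{\left(j \right)} = \frac{11}{4} - \frac{6}{-90} = 11 \cdot \frac{1}{4} - - \frac{1}{15} = \frac{11}{4} + \frac{1}{15} = \frac{169}{60}$)
$\sqrt{-133 + g{\left(2 \right)}} = \sqrt{-133 + \frac{169}{60}} = \sqrt{- \frac{7811}{60}} = \frac{i \sqrt{117165}}{30}$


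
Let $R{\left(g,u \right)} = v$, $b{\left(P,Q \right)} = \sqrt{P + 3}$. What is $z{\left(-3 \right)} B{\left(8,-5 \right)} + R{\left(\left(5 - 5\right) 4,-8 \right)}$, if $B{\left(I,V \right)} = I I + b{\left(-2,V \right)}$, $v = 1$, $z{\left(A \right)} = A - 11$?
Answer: $-909$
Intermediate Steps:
$z{\left(A \right)} = -11 + A$
$b{\left(P,Q \right)} = \sqrt{3 + P}$
$R{\left(g,u \right)} = 1$
$B{\left(I,V \right)} = 1 + I^{2}$ ($B{\left(I,V \right)} = I I + \sqrt{3 - 2} = I^{2} + \sqrt{1} = I^{2} + 1 = 1 + I^{2}$)
$z{\left(-3 \right)} B{\left(8,-5 \right)} + R{\left(\left(5 - 5\right) 4,-8 \right)} = \left(-11 - 3\right) \left(1 + 8^{2}\right) + 1 = - 14 \left(1 + 64\right) + 1 = \left(-14\right) 65 + 1 = -910 + 1 = -909$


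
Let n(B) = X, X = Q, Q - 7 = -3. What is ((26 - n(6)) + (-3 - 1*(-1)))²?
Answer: 400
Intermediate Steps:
Q = 4 (Q = 7 - 3 = 4)
X = 4
n(B) = 4
((26 - n(6)) + (-3 - 1*(-1)))² = ((26 - 1*4) + (-3 - 1*(-1)))² = ((26 - 4) + (-3 + 1))² = (22 - 2)² = 20² = 400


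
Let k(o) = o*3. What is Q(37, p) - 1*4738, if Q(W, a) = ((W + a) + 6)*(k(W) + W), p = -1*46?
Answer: -5182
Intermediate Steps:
k(o) = 3*o
p = -46
Q(W, a) = 4*W*(6 + W + a) (Q(W, a) = ((W + a) + 6)*(3*W + W) = (6 + W + a)*(4*W) = 4*W*(6 + W + a))
Q(37, p) - 1*4738 = 4*37*(6 + 37 - 46) - 1*4738 = 4*37*(-3) - 4738 = -444 - 4738 = -5182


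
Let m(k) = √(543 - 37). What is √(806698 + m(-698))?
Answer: √(806698 + √506) ≈ 898.18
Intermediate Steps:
m(k) = √506
√(806698 + m(-698)) = √(806698 + √506)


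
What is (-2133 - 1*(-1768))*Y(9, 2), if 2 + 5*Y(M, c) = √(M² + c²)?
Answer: 146 - 73*√85 ≈ -527.03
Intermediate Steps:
Y(M, c) = -⅖ + √(M² + c²)/5
(-2133 - 1*(-1768))*Y(9, 2) = (-2133 - 1*(-1768))*(-⅖ + √(9² + 2²)/5) = (-2133 + 1768)*(-⅖ + √(81 + 4)/5) = -365*(-⅖ + √85/5) = 146 - 73*√85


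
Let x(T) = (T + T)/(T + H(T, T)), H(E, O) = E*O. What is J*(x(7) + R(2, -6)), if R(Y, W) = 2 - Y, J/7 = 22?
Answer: 77/2 ≈ 38.500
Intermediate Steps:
J = 154 (J = 7*22 = 154)
x(T) = 2*T/(T + T²) (x(T) = (T + T)/(T + T*T) = (2*T)/(T + T²) = 2*T/(T + T²))
J*(x(7) + R(2, -6)) = 154*(2/(1 + 7) + (2 - 1*2)) = 154*(2/8 + (2 - 2)) = 154*(2*(⅛) + 0) = 154*(¼ + 0) = 154*(¼) = 77/2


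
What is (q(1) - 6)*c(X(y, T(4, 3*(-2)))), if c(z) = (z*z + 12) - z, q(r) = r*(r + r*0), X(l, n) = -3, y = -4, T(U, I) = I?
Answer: -120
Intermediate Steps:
q(r) = r² (q(r) = r*(r + 0) = r*r = r²)
c(z) = 12 + z² - z (c(z) = (z² + 12) - z = (12 + z²) - z = 12 + z² - z)
(q(1) - 6)*c(X(y, T(4, 3*(-2)))) = (1² - 6)*(12 + (-3)² - 1*(-3)) = (1 - 6)*(12 + 9 + 3) = -5*24 = -120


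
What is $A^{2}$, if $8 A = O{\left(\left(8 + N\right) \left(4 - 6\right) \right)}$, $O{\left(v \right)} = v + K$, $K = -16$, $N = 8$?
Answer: $36$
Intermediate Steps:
$O{\left(v \right)} = -16 + v$ ($O{\left(v \right)} = v - 16 = -16 + v$)
$A = -6$ ($A = \frac{-16 + \left(8 + 8\right) \left(4 - 6\right)}{8} = \frac{-16 + 16 \left(-2\right)}{8} = \frac{-16 - 32}{8} = \frac{1}{8} \left(-48\right) = -6$)
$A^{2} = \left(-6\right)^{2} = 36$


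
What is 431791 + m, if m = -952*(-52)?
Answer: 481295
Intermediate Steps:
m = 49504
431791 + m = 431791 + 49504 = 481295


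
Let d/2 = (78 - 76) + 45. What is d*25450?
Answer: 2392300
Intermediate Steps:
d = 94 (d = 2*((78 - 76) + 45) = 2*(2 + 45) = 2*47 = 94)
d*25450 = 94*25450 = 2392300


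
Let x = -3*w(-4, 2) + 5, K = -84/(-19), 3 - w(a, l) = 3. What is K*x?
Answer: 420/19 ≈ 22.105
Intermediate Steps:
w(a, l) = 0 (w(a, l) = 3 - 1*3 = 3 - 3 = 0)
K = 84/19 (K = -84*(-1/19) = 84/19 ≈ 4.4211)
x = 5 (x = -3*0 + 5 = 0 + 5 = 5)
K*x = (84/19)*5 = 420/19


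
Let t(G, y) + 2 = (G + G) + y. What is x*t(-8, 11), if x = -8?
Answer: 56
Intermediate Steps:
t(G, y) = -2 + y + 2*G (t(G, y) = -2 + ((G + G) + y) = -2 + (2*G + y) = -2 + (y + 2*G) = -2 + y + 2*G)
x*t(-8, 11) = -8*(-2 + 11 + 2*(-8)) = -8*(-2 + 11 - 16) = -8*(-7) = 56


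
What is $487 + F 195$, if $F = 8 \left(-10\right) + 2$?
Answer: $-14723$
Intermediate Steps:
$F = -78$ ($F = -80 + 2 = -78$)
$487 + F 195 = 487 - 15210 = -14723$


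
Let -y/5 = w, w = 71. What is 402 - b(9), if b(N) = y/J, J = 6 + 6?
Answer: 5179/12 ≈ 431.58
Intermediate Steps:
J = 12
y = -355 (y = -5*71 = -355)
b(N) = -355/12
402 - b(9) = 402 - 1*(-355/12) = 402 + 355/12 = 5179/12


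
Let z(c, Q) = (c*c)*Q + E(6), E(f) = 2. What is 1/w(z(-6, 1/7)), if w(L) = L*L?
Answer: 49/2500 ≈ 0.019600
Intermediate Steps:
z(c, Q) = 2 + Q*c² (z(c, Q) = (c*c)*Q + 2 = c²*Q + 2 = Q*c² + 2 = 2 + Q*c²)
w(L) = L²
1/w(z(-6, 1/7)) = 1/((2 + (1/7)*(-6)²)²) = 1/((2 + (1*(⅐))*36)²) = 1/((2 + (⅐)*36)²) = 1/((2 + 36/7)²) = 1/((50/7)²) = 1/(2500/49) = 49/2500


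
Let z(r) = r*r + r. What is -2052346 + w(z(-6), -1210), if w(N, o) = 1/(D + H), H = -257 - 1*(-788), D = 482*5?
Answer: -6035949585/2941 ≈ -2.0523e+6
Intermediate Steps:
D = 2410
H = 531 (H = -257 + 788 = 531)
z(r) = r + r² (z(r) = r² + r = r + r²)
w(N, o) = 1/2941 (w(N, o) = 1/(2410 + 531) = 1/2941)
-2052346 + w(z(-6), -1210) = -2052346 + 1/2941 = -6035949585/2941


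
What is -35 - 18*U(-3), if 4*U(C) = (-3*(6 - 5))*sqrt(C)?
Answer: -35 + 27*I*sqrt(3)/2 ≈ -35.0 + 23.383*I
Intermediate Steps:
U(C) = -3*sqrt(C)/4 (U(C) = ((-3*(6 - 5))*sqrt(C))/4 = ((-3*1)*sqrt(C))/4 = (-3*sqrt(C))/4 = -3*sqrt(C)/4)
-35 - 18*U(-3) = -35 - (-27)*sqrt(-3)/2 = -35 - (-27)*I*sqrt(3)/2 = -35 + 27*I*sqrt(3)/2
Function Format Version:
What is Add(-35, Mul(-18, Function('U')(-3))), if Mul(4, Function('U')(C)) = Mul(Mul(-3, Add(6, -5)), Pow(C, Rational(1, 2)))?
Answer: Add(-35, Mul(Rational(27, 2), I, Pow(3, Rational(1, 2)))) ≈ Add(-35.000, Mul(23.383, I))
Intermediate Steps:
Function('U')(C) = Mul(Rational(-3, 4), Pow(C, Rational(1, 2))) (Function('U')(C) = Mul(Rational(1, 4), Mul(Mul(-3, Add(6, -5)), Pow(C, Rational(1, 2)))) = Mul(Rational(1, 4), Mul(Mul(-3, 1), Pow(C, Rational(1, 2)))) = Mul(Rational(1, 4), Mul(-3, Pow(C, Rational(1, 2)))) = Mul(Rational(-3, 4), Pow(C, Rational(1, 2))))
Add(-35, Mul(-18, Function('U')(-3))) = Add(-35, Mul(-18, Mul(Rational(-3, 4), Pow(-3, Rational(1, 2))))) = Add(-35, Mul(-18, Mul(Rational(-3, 4), Mul(I, Pow(3, Rational(1, 2)))))) = Add(-35, Mul(-18, Mul(Rational(-3, 4), I, Pow(3, Rational(1, 2))))) = Add(-35, Mul(Rational(27, 2), I, Pow(3, Rational(1, 2))))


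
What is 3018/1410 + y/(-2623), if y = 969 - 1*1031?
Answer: 1333939/616405 ≈ 2.1641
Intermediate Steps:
y = -62 (y = 969 - 1031 = -62)
3018/1410 + y/(-2623) = 3018/1410 - 62/(-2623) = 3018*(1/1410) - 62*(-1/2623) = 503/235 + 62/2623 = 1333939/616405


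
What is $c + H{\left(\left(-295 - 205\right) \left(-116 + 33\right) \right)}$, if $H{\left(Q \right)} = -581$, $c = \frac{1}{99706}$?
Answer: $- \frac{57929185}{99706} \approx -581.0$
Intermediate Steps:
$c = \frac{1}{99706} \approx 1.0029 \cdot 10^{-5}$
$c + H{\left(\left(-295 - 205\right) \left(-116 + 33\right) \right)} = \frac{1}{99706} - 581 = - \frac{57929185}{99706}$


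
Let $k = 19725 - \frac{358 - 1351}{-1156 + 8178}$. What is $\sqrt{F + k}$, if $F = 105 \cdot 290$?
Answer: $\frac{\sqrt{2474060157546}}{7022} \approx 224.0$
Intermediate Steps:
$F = 30450$
$k = \frac{138509943}{7022}$ ($k = 19725 - - \frac{993}{7022} = 19725 + \frac{993}{7022} = \frac{138509943}{7022} \approx 19725.0$)
$\sqrt{F + k} = \sqrt{30450 + \frac{138509943}{7022}} = \sqrt{\frac{352329843}{7022}} = \frac{\sqrt{2474060157546}}{7022}$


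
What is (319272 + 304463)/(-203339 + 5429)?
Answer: -124747/39582 ≈ -3.1516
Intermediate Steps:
(319272 + 304463)/(-203339 + 5429) = 623735/(-197910) = 623735*(-1/197910) = -124747/39582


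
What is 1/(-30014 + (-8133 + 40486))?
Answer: 1/2339 ≈ 0.00042753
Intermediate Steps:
1/(-30014 + (-8133 + 40486)) = 1/(-30014 + 32353) = 1/2339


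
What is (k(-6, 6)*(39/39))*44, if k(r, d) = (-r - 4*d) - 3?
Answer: -924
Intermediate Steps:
k(r, d) = -3 - r - 4*d
(k(-6, 6)*(39/39))*44 = ((-3 - 1*(-6) - 4*6)*(39/39))*44 = ((-3 + 6 - 24)*(39*(1/39)))*44 = -21*1*44 = -21*44 = -924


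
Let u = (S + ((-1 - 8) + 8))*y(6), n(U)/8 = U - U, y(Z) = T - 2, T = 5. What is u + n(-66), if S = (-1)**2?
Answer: 0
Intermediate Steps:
y(Z) = 3 (y(Z) = 5 - 2 = 3)
n(U) = 0 (n(U) = 8*(U - U) = 8*0 = 0)
S = 1
u = 0 (u = (1 + ((-1 - 8) + 8))*3 = (1 + (-9 + 8))*3 = (1 - 1)*3 = 0*3 = 0)
u + n(-66) = 0 + 0 = 0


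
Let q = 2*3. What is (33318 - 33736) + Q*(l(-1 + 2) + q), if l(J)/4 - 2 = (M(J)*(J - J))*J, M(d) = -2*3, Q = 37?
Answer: 100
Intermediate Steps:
M(d) = -6
q = 6
l(J) = 8 (l(J) = 8 + 4*((-6*(J - J))*J) = 8 + 4*((-6*0)*J) = 8 + 4*(0*J) = 8 + 4*0 = 8 + 0 = 8)
(33318 - 33736) + Q*(l(-1 + 2) + q) = (33318 - 33736) + 37*(8 + 6) = -418 + 37*14 = -418 + 518 = 100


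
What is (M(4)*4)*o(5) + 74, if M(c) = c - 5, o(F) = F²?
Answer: -26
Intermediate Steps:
M(c) = -5 + c
(M(4)*4)*o(5) + 74 = ((-5 + 4)*4)*5² + 74 = -1*4*25 + 74 = -4*25 + 74 = -100 + 74 = -26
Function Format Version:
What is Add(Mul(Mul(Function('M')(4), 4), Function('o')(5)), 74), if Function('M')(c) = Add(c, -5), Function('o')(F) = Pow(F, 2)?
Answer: -26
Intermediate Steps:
Function('M')(c) = Add(-5, c)
Add(Mul(Mul(Function('M')(4), 4), Function('o')(5)), 74) = Add(Mul(Mul(Add(-5, 4), 4), Pow(5, 2)), 74) = Add(Mul(Mul(-1, 4), 25), 74) = Add(Mul(-4, 25), 74) = Add(-100, 74) = -26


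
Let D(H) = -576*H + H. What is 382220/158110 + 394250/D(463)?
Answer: 157686608/168371339 ≈ 0.93654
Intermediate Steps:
D(H) = -575*H
382220/158110 + 394250/D(463) = 382220/158110 + 394250/((-575*463)) = 382220*(1/158110) + 394250/(-266225) = 38222/15811 + 394250*(-1/266225) = 38222/15811 - 15770/10649 = 157686608/168371339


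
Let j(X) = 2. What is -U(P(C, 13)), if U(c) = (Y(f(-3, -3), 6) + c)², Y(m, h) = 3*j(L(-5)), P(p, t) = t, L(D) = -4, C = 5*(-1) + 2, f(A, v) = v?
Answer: -361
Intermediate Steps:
C = -3 (C = -5 + 2 = -3)
Y(m, h) = 6 (Y(m, h) = 3*2 = 6)
U(c) = (6 + c)²
-U(P(C, 13)) = -(6 + 13)² = -1*19² = -1*361 = -361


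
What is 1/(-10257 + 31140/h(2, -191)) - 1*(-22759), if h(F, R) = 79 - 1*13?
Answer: 2449710472/107637 ≈ 22759.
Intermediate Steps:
h(F, R) = 66 (h(F, R) = 79 - 13 = 66)
1/(-10257 + 31140/h(2, -191)) - 1*(-22759) = 1/(-10257 + 31140/66) - 1*(-22759) = 1/(-10257 + 31140*(1/66)) + 22759 = 1/(-10257 + 5190/11) + 22759 = 1/(-107637/11) + 22759 = -11/107637 + 22759 = 2449710472/107637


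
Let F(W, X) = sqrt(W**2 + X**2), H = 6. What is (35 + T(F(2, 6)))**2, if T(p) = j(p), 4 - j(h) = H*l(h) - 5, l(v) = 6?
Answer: 64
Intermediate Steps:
j(h) = -27 (j(h) = 4 - (6*6 - 5) = 4 - (36 - 5) = 4 - 1*31 = 4 - 31 = -27)
T(p) = -27
(35 + T(F(2, 6)))**2 = (35 - 27)**2 = 8**2 = 64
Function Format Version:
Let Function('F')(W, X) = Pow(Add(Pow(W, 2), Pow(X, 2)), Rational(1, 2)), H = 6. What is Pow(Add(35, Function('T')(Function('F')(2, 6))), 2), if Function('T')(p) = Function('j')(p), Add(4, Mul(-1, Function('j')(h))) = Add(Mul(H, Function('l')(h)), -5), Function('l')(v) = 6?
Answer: 64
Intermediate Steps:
Function('j')(h) = -27 (Function('j')(h) = Add(4, Mul(-1, Add(Mul(6, 6), -5))) = Add(4, Mul(-1, Add(36, -5))) = Add(4, Mul(-1, 31)) = Add(4, -31) = -27)
Function('T')(p) = -27
Pow(Add(35, Function('T')(Function('F')(2, 6))), 2) = Pow(Add(35, -27), 2) = Pow(8, 2) = 64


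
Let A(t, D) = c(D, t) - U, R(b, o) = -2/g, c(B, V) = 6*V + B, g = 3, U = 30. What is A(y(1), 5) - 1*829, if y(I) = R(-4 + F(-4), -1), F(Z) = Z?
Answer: -858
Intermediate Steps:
c(B, V) = B + 6*V
R(b, o) = -⅔ (R(b, o) = -2/3 = -2*⅓ = -⅔)
y(I) = -⅔
A(t, D) = -30 + D + 6*t (A(t, D) = (D + 6*t) - 1*30 = (D + 6*t) - 30 = -30 + D + 6*t)
A(y(1), 5) - 1*829 = (-30 + 5 + 6*(-⅔)) - 1*829 = (-30 + 5 - 4) - 829 = -29 - 829 = -858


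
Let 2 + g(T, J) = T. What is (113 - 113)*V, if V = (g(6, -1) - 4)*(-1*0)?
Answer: 0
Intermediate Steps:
g(T, J) = -2 + T
V = 0 (V = ((-2 + 6) - 4)*(-1*0) = (4 - 4)*0 = 0*0 = 0)
(113 - 113)*V = (113 - 113)*0 = 0*0 = 0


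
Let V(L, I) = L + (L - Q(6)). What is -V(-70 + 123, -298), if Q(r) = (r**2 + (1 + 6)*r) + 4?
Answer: -24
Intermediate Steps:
Q(r) = 4 + r**2 + 7*r (Q(r) = (r**2 + 7*r) + 4 = 4 + r**2 + 7*r)
V(L, I) = -82 + 2*L (V(L, I) = L + (L - (4 + 6**2 + 7*6)) = L + (L - (4 + 36 + 42)) = L + (L - 1*82) = L + (L - 82) = L + (-82 + L) = -82 + 2*L)
-V(-70 + 123, -298) = -(-82 + 2*(-70 + 123)) = -(-82 + 2*53) = -(-82 + 106) = -1*24 = -24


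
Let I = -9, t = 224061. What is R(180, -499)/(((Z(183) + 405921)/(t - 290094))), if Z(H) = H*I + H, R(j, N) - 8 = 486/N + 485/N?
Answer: -66495231/67274681 ≈ -0.98841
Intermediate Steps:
R(j, N) = 8 + 971/N (R(j, N) = 8 + (486/N + 485/N) = 8 + 971/N)
Z(H) = -8*H (Z(H) = H*(-9) + H = -9*H + H = -8*H)
R(180, -499)/(((Z(183) + 405921)/(t - 290094))) = (8 + 971/(-499))/(((-8*183 + 405921)/(224061 - 290094))) = (8 + 971*(-1/499))/(((-1464 + 405921)/(-66033))) = (8 - 971/499)/((404457*(-1/66033))) = 3021/(499*(-134819/22011)) = (3021/499)*(-22011/134819) = -66495231/67274681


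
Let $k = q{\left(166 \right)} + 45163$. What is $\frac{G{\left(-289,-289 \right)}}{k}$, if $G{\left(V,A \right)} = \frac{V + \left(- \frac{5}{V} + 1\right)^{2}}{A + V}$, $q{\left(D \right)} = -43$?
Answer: $\frac{24051133}{2178174226560} \approx 1.1042 \cdot 10^{-5}$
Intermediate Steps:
$G{\left(V,A \right)} = \frac{V + \left(1 - \frac{5}{V}\right)^{2}}{A + V}$
$k = 45120$ ($k = -43 + 45163 = 45120$)
$\frac{G{\left(-289,-289 \right)}}{k} = \frac{\frac{1}{83521} \frac{1}{-289 - 289} \left(\left(-289\right)^{3} + \left(-5 - 289\right)^{2}\right)}{45120} = \frac{-24137569 + \left(-294\right)^{2}}{83521 \left(-578\right)} \frac{1}{45120} = \frac{1}{83521} \left(- \frac{1}{578}\right) \left(-24137569 + 86436\right) \frac{1}{45120} = \frac{1}{83521} \left(- \frac{1}{578}\right) \left(-24051133\right) \frac{1}{45120} = \frac{24051133}{48275138} \cdot \frac{1}{45120} = \frac{24051133}{2178174226560}$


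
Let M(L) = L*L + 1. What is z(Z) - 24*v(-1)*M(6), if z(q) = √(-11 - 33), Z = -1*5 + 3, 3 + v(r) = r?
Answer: 3552 + 2*I*√11 ≈ 3552.0 + 6.6332*I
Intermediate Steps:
v(r) = -3 + r
M(L) = 1 + L² (M(L) = L² + 1 = 1 + L²)
Z = -2 (Z = -5 + 3 = -2)
z(q) = 2*I*√11 (z(q) = √(-44) = 2*I*√11)
z(Z) - 24*v(-1)*M(6) = 2*I*√11 - 24*(-3 - 1)*(1 + 6²) = 2*I*√11 - 24*(-4)*(1 + 36) = 2*I*√11 - (-96)*37 = 2*I*√11 - 1*(-3552) = 2*I*√11 + 3552 = 3552 + 2*I*√11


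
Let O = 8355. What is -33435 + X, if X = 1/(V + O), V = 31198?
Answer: -1322454554/39553 ≈ -33435.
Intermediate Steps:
X = 1/39553 (X = 1/(31198 + 8355) = 1/39553 ≈ 2.5283e-5)
-33435 + X = -33435 + 1/39553 = -1322454554/39553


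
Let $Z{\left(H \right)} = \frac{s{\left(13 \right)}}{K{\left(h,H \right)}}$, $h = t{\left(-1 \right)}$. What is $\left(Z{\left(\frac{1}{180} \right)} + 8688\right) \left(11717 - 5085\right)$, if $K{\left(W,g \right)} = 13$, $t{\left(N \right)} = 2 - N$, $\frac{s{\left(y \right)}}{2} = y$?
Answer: $57632080$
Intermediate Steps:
$s{\left(y \right)} = 2 y$
$h = 3$ ($h = 2 - -1 = 2 + 1 = 3$)
$Z{\left(H \right)} = 2$ ($Z{\left(H \right)} = \frac{2 \cdot 13}{13} = 26 \cdot \frac{1}{13} = 2$)
$\left(Z{\left(\frac{1}{180} \right)} + 8688\right) \left(11717 - 5085\right) = \left(2 + 8688\right) \left(11717 - 5085\right) = 8690 \cdot 6632 = 57632080$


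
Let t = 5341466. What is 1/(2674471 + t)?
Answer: 1/8015937 ≈ 1.2475e-7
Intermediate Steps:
1/(2674471 + t) = 1/(2674471 + 5341466) = 1/8015937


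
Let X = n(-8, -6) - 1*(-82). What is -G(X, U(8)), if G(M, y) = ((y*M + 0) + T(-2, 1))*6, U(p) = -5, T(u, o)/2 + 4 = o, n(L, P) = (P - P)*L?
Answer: 2496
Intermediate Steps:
n(L, P) = 0 (n(L, P) = 0*L = 0)
T(u, o) = -8 + 2*o
X = 82 (X = 0 - 1*(-82) = 0 + 82 = 82)
G(M, y) = -36 + 6*M*y (G(M, y) = ((y*M + 0) + (-8 + 2*1))*6 = ((M*y + 0) + (-8 + 2))*6 = (M*y - 6)*6 = (-6 + M*y)*6 = -36 + 6*M*y)
-G(X, U(8)) = -(-36 + 6*82*(-5)) = -(-36 - 2460) = -1*(-2496) = 2496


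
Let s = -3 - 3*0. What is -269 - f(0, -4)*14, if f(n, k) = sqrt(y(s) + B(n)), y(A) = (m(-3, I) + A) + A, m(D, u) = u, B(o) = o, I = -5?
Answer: -269 - 14*I*sqrt(11) ≈ -269.0 - 46.433*I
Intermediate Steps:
s = -3 (s = -3 + 0 = -3)
y(A) = -5 + 2*A (y(A) = (-5 + A) + A = -5 + 2*A)
f(n, k) = sqrt(-11 + n) (f(n, k) = sqrt((-5 + 2*(-3)) + n) = sqrt((-5 - 6) + n) = sqrt(-11 + n))
-269 - f(0, -4)*14 = -269 - sqrt(-11 + 0)*14 = -269 - sqrt(-11)*14 = -269 - I*sqrt(11)*14 = -269 - 14*I*sqrt(11)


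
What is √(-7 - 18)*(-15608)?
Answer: -78040*I ≈ -78040.0*I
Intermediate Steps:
√(-7 - 18)*(-15608) = √(-25)*(-15608) = (5*I)*(-15608) = -78040*I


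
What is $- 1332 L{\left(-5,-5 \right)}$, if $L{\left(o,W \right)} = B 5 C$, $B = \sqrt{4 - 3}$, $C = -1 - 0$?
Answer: $6660$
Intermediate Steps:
$C = -1$ ($C = -1 + 0 = -1$)
$B = 1$ ($B = \sqrt{1} = 1$)
$L{\left(o,W \right)} = -5$ ($L{\left(o,W \right)} = 1 \cdot 5 \left(-1\right) = 5 \left(-1\right) = -5$)
$- 1332 L{\left(-5,-5 \right)} = \left(-1332\right) \left(-5\right) = 6660$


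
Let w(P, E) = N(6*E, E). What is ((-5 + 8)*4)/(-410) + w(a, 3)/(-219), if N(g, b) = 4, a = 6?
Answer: -2134/44895 ≈ -0.047533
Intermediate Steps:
w(P, E) = 4
((-5 + 8)*4)/(-410) + w(a, 3)/(-219) = ((-5 + 8)*4)/(-410) + 4/(-219) = (3*4)*(-1/410) + 4*(-1/219) = 12*(-1/410) - 4/219 = -6/205 - 4/219 = -2134/44895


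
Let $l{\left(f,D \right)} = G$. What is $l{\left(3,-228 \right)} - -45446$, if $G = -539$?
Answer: $44907$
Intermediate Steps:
$l{\left(f,D \right)} = -539$
$l{\left(3,-228 \right)} - -45446 = -539 - -45446 = -539 + 45446 = 44907$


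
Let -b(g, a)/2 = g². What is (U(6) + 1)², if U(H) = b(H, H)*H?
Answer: 185761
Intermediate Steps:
b(g, a) = -2*g²
U(H) = -2*H³ (U(H) = (-2*H²)*H = -2*H³)
(U(6) + 1)² = (-2*6³ + 1)² = (-2*216 + 1)² = (-432 + 1)² = (-431)² = 185761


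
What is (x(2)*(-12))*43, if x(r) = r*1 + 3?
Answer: -2580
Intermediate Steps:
x(r) = 3 + r (x(r) = r + 3 = 3 + r)
(x(2)*(-12))*43 = ((3 + 2)*(-12))*43 = (5*(-12))*43 = -60*43 = -2580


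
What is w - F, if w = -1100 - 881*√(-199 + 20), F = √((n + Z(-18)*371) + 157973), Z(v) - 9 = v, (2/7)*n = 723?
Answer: -1100 - √628658/2 - 881*I*√179 ≈ -1496.4 - 11787.0*I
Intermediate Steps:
n = 5061/2 (n = (7/2)*723 = 5061/2 ≈ 2530.5)
Z(v) = 9 + v
F = √628658/2 (F = √((5061/2 + (9 - 18)*371) + 157973) = √((5061/2 - 9*371) + 157973) = √((5061/2 - 3339) + 157973) = √(-1617/2 + 157973) = √(314329/2) = √628658/2 ≈ 396.44)
w = -1100 - 881*I*√179 ≈ -1100.0 - 11787.0*I
w - F = (-1100 - 881*I*√179) - √628658/2 = -1100 - √628658/2 - 881*I*√179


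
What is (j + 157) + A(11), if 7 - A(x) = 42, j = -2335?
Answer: -2213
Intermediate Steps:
A(x) = -35 (A(x) = 7 - 1*42 = 7 - 42 = -35)
(j + 157) + A(11) = (-2335 + 157) - 35 = -2178 - 35 = -2213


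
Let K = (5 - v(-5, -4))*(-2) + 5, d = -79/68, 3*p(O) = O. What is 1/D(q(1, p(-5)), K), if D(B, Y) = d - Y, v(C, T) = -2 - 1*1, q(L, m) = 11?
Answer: 68/669 ≈ 0.10164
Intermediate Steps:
p(O) = O/3
d = -79/68 (d = -79*1/68 = -79/68 ≈ -1.1618)
v(C, T) = -3 (v(C, T) = -2 - 1 = -3)
K = -11 (K = (5 - 1*(-3))*(-2) + 5 = (5 + 3)*(-2) + 5 = 8*(-2) + 5 = -16 + 5 = -11)
D(B, Y) = -79/68 - Y
1/D(q(1, p(-5)), K) = 1/(-79/68 - 1*(-11)) = 1/(-79/68 + 11) = 1/(669/68) = 68/669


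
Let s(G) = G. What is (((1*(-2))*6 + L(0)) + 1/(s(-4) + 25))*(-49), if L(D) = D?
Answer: 1757/3 ≈ 585.67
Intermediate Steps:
(((1*(-2))*6 + L(0)) + 1/(s(-4) + 25))*(-49) = (((1*(-2))*6 + 0) + 1/(-4 + 25))*(-49) = ((-2*6 + 0) + 1/21)*(-49) = ((-12 + 0) + 1/21)*(-49) = (-12 + 1/21)*(-49) = -251/21*(-49) = 1757/3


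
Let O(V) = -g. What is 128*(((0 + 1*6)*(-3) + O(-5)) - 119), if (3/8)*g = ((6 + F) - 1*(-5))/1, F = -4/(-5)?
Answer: -323456/15 ≈ -21564.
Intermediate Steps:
F = ⅘ (F = -4*(-⅕) = ⅘ ≈ 0.80000)
g = 472/15 (g = 8*(((6 + ⅘) - 1*(-5))/1)/3 = 8*((34/5 + 5)*1)/3 = 8*((59/5)*1)/3 = (8/3)*(59/5) = 472/15 ≈ 31.467)
O(V) = -472/15 (O(V) = -1*472/15 = -472/15)
128*(((0 + 1*6)*(-3) + O(-5)) - 119) = 128*(((0 + 1*6)*(-3) - 472/15) - 119) = 128*(((0 + 6)*(-3) - 472/15) - 119) = 128*((6*(-3) - 472/15) - 119) = 128*((-18 - 472/15) - 119) = 128*(-742/15 - 119) = 128*(-2527/15) = -323456/15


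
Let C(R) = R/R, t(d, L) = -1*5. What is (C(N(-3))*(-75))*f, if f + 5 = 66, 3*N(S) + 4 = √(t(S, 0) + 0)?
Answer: -4575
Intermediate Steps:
t(d, L) = -5
N(S) = -4/3 + I*√5/3 (N(S) = -4/3 + √(-5 + 0)/3 = -4/3 + √(-5)/3 = -4/3 + (I*√5)/3 = -4/3 + I*√5/3)
f = 61 (f = -5 + 66 = 61)
C(R) = 1
(C(N(-3))*(-75))*f = (1*(-75))*61 = -75*61 = -4575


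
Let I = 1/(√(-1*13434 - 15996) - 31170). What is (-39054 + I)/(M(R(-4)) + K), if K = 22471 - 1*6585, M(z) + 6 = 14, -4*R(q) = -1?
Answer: -1264826707033/514752795234 - I*√3270/5147527952340 ≈ -2.4572 - 1.1109e-11*I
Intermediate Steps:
R(q) = ¼ (R(q) = -¼*(-1) = ¼)
M(z) = 8 (M(z) = -6 + 14 = 8)
I = 1/(-31170 + 3*I*√3270) (I = 1/(√(-13434 - 15996) - 31170) = 1/(√(-29430) - 31170) = 1/(3*I*√3270 - 31170) = 1/(-31170 + 3*I*√3270) ≈ -3.2081e-5 - 1.766e-7*I)
K = 15886 (K = 22471 - 6585 = 15886)
(-39054 + I)/(M(R(-4)) + K) = (-39054 + (-1039/32386611 - I*√3270/323866110))/(8 + 15886) = (-1264826707033/32386611 - I*√3270/323866110)/15894 = (-1264826707033/32386611 - I*√3270/323866110)*(1/15894) = -1264826707033/514752795234 - I*√3270/5147527952340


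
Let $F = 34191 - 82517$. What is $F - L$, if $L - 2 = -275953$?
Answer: $227625$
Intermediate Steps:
$L = -275951$ ($L = 2 - 275953 = -275951$)
$F = -48326$ ($F = 34191 - 82517 = -48326$)
$F - L = -48326 - -275951 = -48326 + 275951 = 227625$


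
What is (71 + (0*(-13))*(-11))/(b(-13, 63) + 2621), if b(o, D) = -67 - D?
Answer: 71/2491 ≈ 0.028503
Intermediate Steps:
(71 + (0*(-13))*(-11))/(b(-13, 63) + 2621) = (71 + (0*(-13))*(-11))/((-67 - 1*63) + 2621) = (71 + 0*(-11))/((-67 - 63) + 2621) = (71 + 0)/(-130 + 2621) = 71/2491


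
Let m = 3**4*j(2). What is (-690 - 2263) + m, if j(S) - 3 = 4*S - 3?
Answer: -2305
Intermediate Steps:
j(S) = 4*S (j(S) = 3 + (4*S - 3) = 3 + (-3 + 4*S) = 4*S)
m = 648 (m = 3**4*(4*2) = 81*8 = 648)
(-690 - 2263) + m = (-690 - 2263) + 648 = -2953 + 648 = -2305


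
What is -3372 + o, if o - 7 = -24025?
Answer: -27390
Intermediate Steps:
o = -24018 (o = 7 - 24025 = -24018)
-3372 + o = -3372 - 24018 = -27390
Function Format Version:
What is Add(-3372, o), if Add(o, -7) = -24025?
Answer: -27390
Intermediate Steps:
o = -24018 (o = Add(7, -24025) = -24018)
Add(-3372, o) = Add(-3372, -24018) = -27390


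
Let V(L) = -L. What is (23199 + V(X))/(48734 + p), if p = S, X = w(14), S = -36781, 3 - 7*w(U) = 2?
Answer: 162392/83671 ≈ 1.9408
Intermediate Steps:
w(U) = ⅐ (w(U) = 3/7 - ⅐*2 = 3/7 - 2/7 = ⅐)
X = ⅐ ≈ 0.14286
p = -36781
(23199 + V(X))/(48734 + p) = (23199 - 1*⅐)/(48734 - 36781) = (23199 - ⅐)/11953 = (162392/7)*(1/11953) = 162392/83671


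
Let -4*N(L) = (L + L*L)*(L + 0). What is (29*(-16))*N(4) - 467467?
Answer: -458187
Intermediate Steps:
N(L) = -L*(L + L**2)/4 (N(L) = -(L + L*L)*(L + 0)/4 = -(L + L**2)*L/4 = -L*(L + L**2)/4)
(29*(-16))*N(4) - 467467 = (29*(-16))*((1/4)*4**2*(-1 - 1*4)) - 467467 = -116*16*(-1 - 4) - 467467 = -116*16*(-5) - 467467 = -464*(-20) - 467467 = 9280 - 467467 = -458187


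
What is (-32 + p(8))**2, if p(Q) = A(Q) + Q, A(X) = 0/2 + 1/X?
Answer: 36481/64 ≈ 570.02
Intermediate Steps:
A(X) = 1/X (A(X) = 0*(1/2) + 1/X = 0 + 1/X = 1/X)
p(Q) = Q + 1/Q (p(Q) = 1/Q + Q = Q + 1/Q)
(-32 + p(8))**2 = (-32 + (8 + 1/8))**2 = (-32 + 65/8)**2 = (-191/8)**2 = 36481/64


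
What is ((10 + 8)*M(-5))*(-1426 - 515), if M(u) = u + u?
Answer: 349380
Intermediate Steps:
M(u) = 2*u
((10 + 8)*M(-5))*(-1426 - 515) = ((10 + 8)*(2*(-5)))*(-1426 - 515) = (18*(-10))*(-1941) = -180*(-1941) = 349380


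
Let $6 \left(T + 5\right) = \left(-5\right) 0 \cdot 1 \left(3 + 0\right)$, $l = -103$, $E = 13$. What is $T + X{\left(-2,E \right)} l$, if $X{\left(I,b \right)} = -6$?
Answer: $613$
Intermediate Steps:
$T = -5$ ($T = -5 + \frac{\left(-5\right) 0 \cdot 1 \left(3 + 0\right)}{6} = -5 + \frac{0 \cdot 1 \cdot 3}{6} = -5 + \frac{0 \cdot 3}{6} = -5 + \frac{1}{6} \cdot 0 = -5 + 0 = -5$)
$T + X{\left(-2,E \right)} l = -5 - -618 = -5 + 618 = 613$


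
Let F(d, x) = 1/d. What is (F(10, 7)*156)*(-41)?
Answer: -3198/5 ≈ -639.60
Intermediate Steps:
F(d, x) = 1/d
(F(10, 7)*156)*(-41) = (156/10)*(-41) = ((1/10)*156)*(-41) = (78/5)*(-41) = -3198/5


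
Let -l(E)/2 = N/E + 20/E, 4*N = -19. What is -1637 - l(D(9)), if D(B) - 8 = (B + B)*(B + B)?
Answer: -1086907/664 ≈ -1636.9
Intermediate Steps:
N = -19/4 (N = (¼)*(-19) = -19/4 ≈ -4.7500)
D(B) = 8 + 4*B² (D(B) = 8 + (B + B)*(B + B) = 8 + (2*B)*(2*B) = 8 + 4*B²)
l(E) = -61/(2*E) (l(E) = -2*(-19/(4*E) + 20/E) = -61/(2*E))
-1637 - l(D(9)) = -1637 - (-61)/(2*(8 + 4*9²)) = -1637 - (-61)/(2*(8 + 4*81)) = -1637 - (-61)/(2*(8 + 324)) = -1637 - (-61)/(2*332) = -1637 - 1*(-61/664) = -1637 + 61/664 = -1086907/664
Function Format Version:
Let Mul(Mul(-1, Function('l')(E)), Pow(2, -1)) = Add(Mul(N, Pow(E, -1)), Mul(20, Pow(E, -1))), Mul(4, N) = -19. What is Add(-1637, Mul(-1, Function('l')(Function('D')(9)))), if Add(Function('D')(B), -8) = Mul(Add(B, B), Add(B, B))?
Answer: Rational(-1086907, 664) ≈ -1636.9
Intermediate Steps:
N = Rational(-19, 4) (N = Mul(Rational(1, 4), -19) = Rational(-19, 4) ≈ -4.7500)
Function('D')(B) = Add(8, Mul(4, Pow(B, 2))) (Function('D')(B) = Add(8, Mul(Add(B, B), Add(B, B))) = Add(8, Mul(Mul(2, B), Mul(2, B))) = Add(8, Mul(4, Pow(B, 2))))
Function('l')(E) = Mul(Rational(-61, 2), Pow(E, -1)) (Function('l')(E) = Mul(-2, Add(Mul(Rational(-19, 4), Pow(E, -1)), Mul(20, Pow(E, -1)))) = Mul(-2, Mul(Rational(61, 4), Pow(E, -1))) = Mul(Rational(-61, 2), Pow(E, -1)))
Add(-1637, Mul(-1, Function('l')(Function('D')(9)))) = Add(-1637, Mul(-1, Mul(Rational(-61, 2), Pow(Add(8, Mul(4, Pow(9, 2))), -1)))) = Add(-1637, Mul(-1, Mul(Rational(-61, 2), Pow(Add(8, Mul(4, 81)), -1)))) = Add(-1637, Mul(-1, Mul(Rational(-61, 2), Pow(Add(8, 324), -1)))) = Add(-1637, Mul(-1, Mul(Rational(-61, 2), Pow(332, -1)))) = Add(-1637, Mul(-1, Mul(Rational(-61, 2), Rational(1, 332)))) = Add(-1637, Mul(-1, Rational(-61, 664))) = Add(-1637, Rational(61, 664)) = Rational(-1086907, 664)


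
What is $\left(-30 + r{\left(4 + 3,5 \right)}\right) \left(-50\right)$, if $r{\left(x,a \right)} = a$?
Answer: $1250$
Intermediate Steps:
$\left(-30 + r{\left(4 + 3,5 \right)}\right) \left(-50\right) = \left(-30 + 5\right) \left(-50\right) = \left(-25\right) \left(-50\right) = 1250$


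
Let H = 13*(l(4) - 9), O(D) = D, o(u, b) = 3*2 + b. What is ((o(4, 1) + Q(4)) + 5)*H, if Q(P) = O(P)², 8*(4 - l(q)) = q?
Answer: -2002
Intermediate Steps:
o(u, b) = 6 + b
l(q) = 4 - q/8
Q(P) = P²
H = -143/2 (H = 13*((4 - ⅛*4) - 9) = 13*((4 - ½) - 9) = 13*(7/2 - 9) = 13*(-11/2) = -143/2 ≈ -71.500)
((o(4, 1) + Q(4)) + 5)*H = (((6 + 1) + 4²) + 5)*(-143/2) = ((7 + 16) + 5)*(-143/2) = (23 + 5)*(-143/2) = 28*(-143/2) = -2002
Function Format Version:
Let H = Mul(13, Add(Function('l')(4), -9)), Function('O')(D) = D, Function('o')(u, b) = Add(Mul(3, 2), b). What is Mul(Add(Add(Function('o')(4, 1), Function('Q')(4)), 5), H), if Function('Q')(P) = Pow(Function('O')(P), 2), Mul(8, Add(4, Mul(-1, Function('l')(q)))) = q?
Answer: -2002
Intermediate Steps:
Function('o')(u, b) = Add(6, b)
Function('l')(q) = Add(4, Mul(Rational(-1, 8), q))
Function('Q')(P) = Pow(P, 2)
H = Rational(-143, 2) (H = Mul(13, Add(Add(4, Mul(Rational(-1, 8), 4)), -9)) = Mul(13, Add(Add(4, Rational(-1, 2)), -9)) = Mul(13, Add(Rational(7, 2), -9)) = Mul(13, Rational(-11, 2)) = Rational(-143, 2) ≈ -71.500)
Mul(Add(Add(Function('o')(4, 1), Function('Q')(4)), 5), H) = Mul(Add(Add(Add(6, 1), Pow(4, 2)), 5), Rational(-143, 2)) = Mul(Add(Add(7, 16), 5), Rational(-143, 2)) = Mul(Add(23, 5), Rational(-143, 2)) = Mul(28, Rational(-143, 2)) = -2002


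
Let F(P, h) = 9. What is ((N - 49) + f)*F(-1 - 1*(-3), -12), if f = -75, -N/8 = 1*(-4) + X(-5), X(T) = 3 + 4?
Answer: -1332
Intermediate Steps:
X(T) = 7
N = -24 (N = -8*(1*(-4) + 7) = -8*(-4 + 7) = -8*3 = -24)
((N - 49) + f)*F(-1 - 1*(-3), -12) = ((-24 - 49) - 75)*9 = (-73 - 75)*9 = -148*9 = -1332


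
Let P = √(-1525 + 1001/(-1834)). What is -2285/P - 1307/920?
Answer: -1307/920 + 2285*I*√2137134/57099 ≈ -1.4207 + 58.502*I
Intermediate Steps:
P = 7*I*√2137134/262 (P = √(-1525 + 1001*(-1/1834)) = √(-1525 - 143/262) = √(-399693/262) = 7*I*√2137134/262 ≈ 39.058*I)
-2285/P - 1307/920 = -2285*(-I*√2137134/57099) - 1307/920 = -(-2285)*I*√2137134/57099 - 1307*1/920 = 2285*I*√2137134/57099 - 1307/920 = -1307/920 + 2285*I*√2137134/57099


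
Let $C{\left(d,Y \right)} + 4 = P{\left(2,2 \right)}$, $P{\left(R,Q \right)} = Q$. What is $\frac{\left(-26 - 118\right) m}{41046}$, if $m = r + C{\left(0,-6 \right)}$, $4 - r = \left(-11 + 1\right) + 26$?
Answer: $\frac{336}{6841} \approx 0.049116$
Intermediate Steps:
$C{\left(d,Y \right)} = -2$ ($C{\left(d,Y \right)} = -4 + 2 = -2$)
$r = -12$ ($r = 4 - \left(\left(-11 + 1\right) + 26\right) = 4 - \left(-10 + 26\right) = 4 - 16 = -12$)
$m = -14$ ($m = -12 - 2 = -14$)
$\frac{\left(-26 - 118\right) m}{41046} = \frac{\left(-26 - 118\right) \left(-14\right)}{41046} = \left(-144\right) \left(-14\right) \frac{1}{41046} = 2016 \cdot \frac{1}{41046} = \frac{336}{6841}$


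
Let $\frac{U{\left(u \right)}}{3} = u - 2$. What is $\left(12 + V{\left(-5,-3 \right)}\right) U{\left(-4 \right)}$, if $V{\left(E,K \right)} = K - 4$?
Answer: $-90$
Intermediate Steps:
$U{\left(u \right)} = -6 + 3 u$ ($U{\left(u \right)} = 3 \left(u - 2\right) = 3 \left(-2 + u\right) = -6 + 3 u$)
$V{\left(E,K \right)} = -4 + K$
$\left(12 + V{\left(-5,-3 \right)}\right) U{\left(-4 \right)} = \left(12 - 7\right) \left(-6 + 3 \left(-4\right)\right) = \left(12 - 7\right) \left(-6 - 12\right) = 5 \left(-18\right) = -90$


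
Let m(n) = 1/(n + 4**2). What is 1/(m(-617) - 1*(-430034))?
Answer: 601/258450433 ≈ 2.3254e-6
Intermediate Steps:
m(n) = 1/(16 + n) (m(n) = 1/(n + 16) = 1/(16 + n))
1/(m(-617) - 1*(-430034)) = 1/(1/(16 - 617) - 1*(-430034)) = 1/(1/(-601) + 430034) = 1/(-1/601 + 430034) = 1/(258450433/601) = 601/258450433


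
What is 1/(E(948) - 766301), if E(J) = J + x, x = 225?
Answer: -1/765128 ≈ -1.3070e-6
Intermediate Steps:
E(J) = 225 + J (E(J) = J + 225 = 225 + J)
1/(E(948) - 766301) = 1/((225 + 948) - 766301) = 1/(1173 - 766301) = 1/(-765128) = -1/765128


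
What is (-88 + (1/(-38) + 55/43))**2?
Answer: 20091645025/2669956 ≈ 7525.1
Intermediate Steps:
(-88 + (1/(-38) + 55/43))**2 = (-88 + (1*(-1/38) + 55*(1/43)))**2 = (-88 + (-1/38 + 55/43))**2 = (-88 + 2047/1634)**2 = (-141745/1634)**2 = 20091645025/2669956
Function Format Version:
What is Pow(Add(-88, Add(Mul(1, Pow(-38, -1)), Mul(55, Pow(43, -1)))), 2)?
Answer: Rational(20091645025, 2669956) ≈ 7525.1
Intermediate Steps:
Pow(Add(-88, Add(Mul(1, Pow(-38, -1)), Mul(55, Pow(43, -1)))), 2) = Pow(Add(-88, Add(Mul(1, Rational(-1, 38)), Mul(55, Rational(1, 43)))), 2) = Pow(Add(-88, Add(Rational(-1, 38), Rational(55, 43))), 2) = Pow(Add(-88, Rational(2047, 1634)), 2) = Pow(Rational(-141745, 1634), 2) = Rational(20091645025, 2669956)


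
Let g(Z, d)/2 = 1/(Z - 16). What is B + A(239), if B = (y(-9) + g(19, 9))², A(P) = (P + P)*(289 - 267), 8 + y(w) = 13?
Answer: 94933/9 ≈ 10548.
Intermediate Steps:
g(Z, d) = 2/(-16 + Z) (g(Z, d) = 2/(Z - 16) = 2/(-16 + Z))
y(w) = 5 (y(w) = -8 + 13 = 5)
A(P) = 44*P (A(P) = (2*P)*22 = 44*P)
B = 289/9 (B = (5 + 2/(-16 + 19))² = (5 + 2/3)² = (5 + 2*(⅓))² = (5 + ⅔)² = (17/3)² = 289/9 ≈ 32.111)
B + A(239) = 289/9 + 44*239 = 289/9 + 10516 = 94933/9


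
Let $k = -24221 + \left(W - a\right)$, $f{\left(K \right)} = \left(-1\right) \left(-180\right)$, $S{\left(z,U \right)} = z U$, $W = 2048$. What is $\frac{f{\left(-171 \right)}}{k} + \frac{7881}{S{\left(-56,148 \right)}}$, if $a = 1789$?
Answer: $- \frac{2572113}{2683744} \approx -0.9584$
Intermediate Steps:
$S{\left(z,U \right)} = U z$
$f{\left(K \right)} = 180$
$k = -23962$ ($k = -24221 + \left(2048 - 1789\right) = -24221 + 259 = -23962$)
$\frac{f{\left(-171 \right)}}{k} + \frac{7881}{S{\left(-56,148 \right)}} = \frac{180}{-23962} + \frac{7881}{148 \left(-56\right)} = 180 \left(- \frac{1}{23962}\right) + \frac{7881}{-8288} = - \frac{90}{11981} + 7881 \left(- \frac{1}{8288}\right) = - \frac{90}{11981} - \frac{213}{224} = - \frac{2572113}{2683744}$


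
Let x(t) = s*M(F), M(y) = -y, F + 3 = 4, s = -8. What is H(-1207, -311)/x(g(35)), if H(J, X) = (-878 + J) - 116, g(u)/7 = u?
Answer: -2201/8 ≈ -275.13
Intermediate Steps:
g(u) = 7*u
F = 1 (F = -3 + 4 = 1)
H(J, X) = -994 + J
x(t) = 8 (x(t) = -(-8) = -8*(-1) = 8)
H(-1207, -311)/x(g(35)) = (-994 - 1207)/8 = -2201*⅛ = -2201/8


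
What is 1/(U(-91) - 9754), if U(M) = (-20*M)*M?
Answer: -1/175374 ≈ -5.7021e-6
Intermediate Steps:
U(M) = -20*M²
1/(U(-91) - 9754) = 1/(-20*(-91)² - 9754) = 1/(-20*8281 - 9754) = 1/(-165620 - 9754) = 1/(-175374) = -1/175374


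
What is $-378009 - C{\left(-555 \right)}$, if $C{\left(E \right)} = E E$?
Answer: $-686034$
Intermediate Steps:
$C{\left(E \right)} = E^{2}$
$-378009 - C{\left(-555 \right)} = -378009 - \left(-555\right)^{2} = -378009 - 308025 = -686034$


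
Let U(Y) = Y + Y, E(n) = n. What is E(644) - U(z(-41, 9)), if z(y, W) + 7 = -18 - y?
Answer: 612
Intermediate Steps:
z(y, W) = -25 - y (z(y, W) = -7 + (-18 - y) = -25 - y)
U(Y) = 2*Y
E(644) - U(z(-41, 9)) = 644 - 2*(-25 - 1*(-41)) = 644 - 2*(-25 + 41) = 644 - 2*16 = 644 - 1*32 = 644 - 32 = 612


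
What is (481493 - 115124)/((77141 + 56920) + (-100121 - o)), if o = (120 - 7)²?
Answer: 122123/7057 ≈ 17.305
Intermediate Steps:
o = 12769 (o = 113² = 12769)
(481493 - 115124)/((77141 + 56920) + (-100121 - o)) = (481493 - 115124)/((77141 + 56920) + (-100121 - 1*12769)) = 366369/(134061 + (-100121 - 12769)) = 366369/(134061 - 112890) = 366369/21171 = 366369*(1/21171) = 122123/7057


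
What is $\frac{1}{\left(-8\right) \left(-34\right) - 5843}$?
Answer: $- \frac{1}{5571} \approx -0.0001795$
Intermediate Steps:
$\frac{1}{\left(-8\right) \left(-34\right) - 5843} = \frac{1}{272 - 5843} = \frac{1}{-5571} = - \frac{1}{5571}$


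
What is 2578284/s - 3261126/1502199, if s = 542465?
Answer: 701349643642/271630126845 ≈ 2.5820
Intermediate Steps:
2578284/s - 3261126/1502199 = 2578284/542465 - 3261126/1502199 = 2578284*(1/542465) - 3261126*1/1502199 = 2578284/542465 - 1087042/500733 = 701349643642/271630126845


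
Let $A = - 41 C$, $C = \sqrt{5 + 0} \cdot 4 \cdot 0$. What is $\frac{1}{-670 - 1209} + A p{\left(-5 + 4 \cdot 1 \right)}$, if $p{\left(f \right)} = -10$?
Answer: $- \frac{1}{1879} \approx -0.0005322$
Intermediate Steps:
$C = 0$ ($C = \sqrt{5} \cdot 4 \cdot 0 = 4 \sqrt{5} \cdot 0 = 0$)
$A = 0$ ($A = \left(-41\right) 0 = 0$)
$\frac{1}{-670 - 1209} + A p{\left(-5 + 4 \cdot 1 \right)} = \frac{1}{-670 - 1209} + 0 \left(-10\right) = \frac{1}{-1879} + 0 = - \frac{1}{1879} + 0 = - \frac{1}{1879}$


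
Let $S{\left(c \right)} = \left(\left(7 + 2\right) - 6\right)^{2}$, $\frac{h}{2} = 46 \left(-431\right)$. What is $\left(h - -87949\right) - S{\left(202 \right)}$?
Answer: $48288$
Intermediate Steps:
$h = -39652$ ($h = 2 \cdot 46 \left(-431\right) = 2 \left(-19826\right) = -39652$)
$S{\left(c \right)} = 9$ ($S{\left(c \right)} = \left(9 - 6\right)^{2} = 3^{2} = 9$)
$\left(h - -87949\right) - S{\left(202 \right)} = \left(-39652 - -87949\right) - 9 = \left(-39652 + 87949\right) - 9 = 48297 - 9 = 48288$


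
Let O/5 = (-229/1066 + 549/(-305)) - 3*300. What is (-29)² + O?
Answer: -3911233/1066 ≈ -3669.1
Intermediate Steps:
O = -4807739/1066 (O = 5*((-229/1066 + 549/(-305)) - 3*300) = 5*((-229*1/1066 + 549*(-1/305)) - 900) = 5*((-229/1066 - 9/5) - 900) = 5*(-10739/5330 - 900) = 5*(-4807739/5330) = -4807739/1066 ≈ -4510.1)
(-29)² + O = (-29)² - 4807739/1066 = 841 - 4807739/1066 = -3911233/1066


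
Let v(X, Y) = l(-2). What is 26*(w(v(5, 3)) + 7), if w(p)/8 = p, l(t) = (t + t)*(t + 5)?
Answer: -2314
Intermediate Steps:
l(t) = 2*t*(5 + t) (l(t) = (2*t)*(5 + t) = 2*t*(5 + t))
v(X, Y) = -12 (v(X, Y) = 2*(-2)*(5 - 2) = 2*(-2)*3 = -12)
w(p) = 8*p
26*(w(v(5, 3)) + 7) = 26*(8*(-12) + 7) = 26*(-96 + 7) = 26*(-89) = -2314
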